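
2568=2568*1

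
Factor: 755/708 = 2^(  -  2)*3^( - 1 )*5^1*59^ (-1)*151^1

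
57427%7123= 443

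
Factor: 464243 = 13^2*41^1 *67^1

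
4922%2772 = 2150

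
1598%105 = 23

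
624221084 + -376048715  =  248172369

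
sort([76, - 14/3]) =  [ - 14/3, 76 ]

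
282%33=18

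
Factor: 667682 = 2^1*47^1*7103^1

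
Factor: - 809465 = - 5^1*97^1*1669^1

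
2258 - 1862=396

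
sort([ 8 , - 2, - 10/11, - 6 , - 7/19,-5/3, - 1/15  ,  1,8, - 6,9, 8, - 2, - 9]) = [-9, - 6,-6 , - 2,  -  2, - 5/3, - 10/11 , -7/19,  -  1/15, 1 , 8,8,8  ,  9] 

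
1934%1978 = 1934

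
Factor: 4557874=2^1 * 971^1*2347^1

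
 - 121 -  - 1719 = 1598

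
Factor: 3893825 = 5^2*13^1*11981^1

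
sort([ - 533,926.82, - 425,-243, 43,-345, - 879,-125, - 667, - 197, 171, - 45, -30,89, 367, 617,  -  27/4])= [  -  879,  -  667,- 533,- 425, - 345, - 243, - 197, - 125, - 45, - 30,- 27/4, 43, 89, 171, 367,617, 926.82] 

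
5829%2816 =197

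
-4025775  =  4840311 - 8866086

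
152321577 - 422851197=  - 270529620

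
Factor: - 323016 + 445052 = 2^2*30509^1 = 122036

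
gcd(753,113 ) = 1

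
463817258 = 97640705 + 366176553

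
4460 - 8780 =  - 4320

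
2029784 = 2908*698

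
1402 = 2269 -867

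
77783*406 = 31579898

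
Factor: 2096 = 2^4*131^1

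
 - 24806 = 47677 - 72483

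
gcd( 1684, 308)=4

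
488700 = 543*900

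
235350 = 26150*9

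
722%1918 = 722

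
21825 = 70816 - 48991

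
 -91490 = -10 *9149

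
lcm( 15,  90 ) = 90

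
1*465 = 465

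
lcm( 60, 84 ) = 420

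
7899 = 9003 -1104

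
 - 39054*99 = - 3866346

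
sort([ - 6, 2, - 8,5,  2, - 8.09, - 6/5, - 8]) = [ - 8.09 , - 8,- 8, - 6, - 6/5, 2,2, 5] 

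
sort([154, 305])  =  [154, 305 ]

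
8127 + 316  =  8443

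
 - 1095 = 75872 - 76967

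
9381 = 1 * 9381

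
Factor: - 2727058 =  - 2^1*97^1*14057^1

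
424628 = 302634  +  121994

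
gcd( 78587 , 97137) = 1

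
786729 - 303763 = 482966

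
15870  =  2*7935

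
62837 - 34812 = 28025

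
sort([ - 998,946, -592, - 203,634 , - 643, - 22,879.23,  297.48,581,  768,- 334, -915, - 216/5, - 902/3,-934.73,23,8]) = [-998 , - 934.73, - 915 , - 643,-592, - 334, - 902/3, - 203,  -  216/5, - 22,8 , 23,  297.48 , 581 , 634, 768, 879.23,  946]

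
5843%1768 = 539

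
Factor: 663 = 3^1*13^1 *17^1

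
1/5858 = 1/5858 = 0.00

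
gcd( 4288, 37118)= 134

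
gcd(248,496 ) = 248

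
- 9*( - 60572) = 545148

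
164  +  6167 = 6331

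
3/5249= 3/5249= 0.00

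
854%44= 18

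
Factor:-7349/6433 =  - 7^( - 1)*919^(  -  1 )*7349^1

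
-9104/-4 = 2276/1 =2276.00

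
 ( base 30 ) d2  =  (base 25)FH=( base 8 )610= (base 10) 392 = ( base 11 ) 327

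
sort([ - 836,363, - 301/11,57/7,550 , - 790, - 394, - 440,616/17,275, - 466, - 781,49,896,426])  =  [ - 836,-790, - 781, - 466, - 440,- 394,  -  301/11,  57/7,616/17, 49, 275,  363,426, 550,896 ] 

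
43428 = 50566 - 7138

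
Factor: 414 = 2^1*3^2*23^1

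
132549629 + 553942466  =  686492095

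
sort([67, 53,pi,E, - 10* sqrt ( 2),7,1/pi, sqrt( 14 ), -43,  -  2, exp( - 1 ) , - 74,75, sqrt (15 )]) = [-74, - 43,-10*sqrt (2 ), - 2 , 1/pi , exp (  -  1 ), E, pi,sqrt( 14 ),sqrt( 15),7, 53,67,75]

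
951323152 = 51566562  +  899756590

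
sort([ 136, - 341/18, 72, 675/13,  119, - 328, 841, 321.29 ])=[ - 328 , - 341/18, 675/13, 72,119,136 , 321.29, 841 ]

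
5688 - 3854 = 1834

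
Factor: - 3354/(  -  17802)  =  13/69  =  3^(-1)*13^1*23^( - 1)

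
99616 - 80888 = 18728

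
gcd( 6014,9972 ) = 2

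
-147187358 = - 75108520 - 72078838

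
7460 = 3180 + 4280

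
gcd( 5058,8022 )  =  6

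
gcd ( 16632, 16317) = 63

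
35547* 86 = 3057042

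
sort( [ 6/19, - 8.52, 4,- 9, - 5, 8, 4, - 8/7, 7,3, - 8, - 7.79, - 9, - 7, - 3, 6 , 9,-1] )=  [  -  9,-9, - 8.52, - 8, - 7.79 , - 7,-5, - 3, - 8/7,-1,6/19, 3, 4, 4, 6, 7,8, 9 ] 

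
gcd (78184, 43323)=1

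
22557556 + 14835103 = 37392659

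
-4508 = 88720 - 93228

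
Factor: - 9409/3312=- 2^( - 4)*3^( - 2 )*23^ ( - 1) * 97^2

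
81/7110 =9/790  =  0.01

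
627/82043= 627/82043=0.01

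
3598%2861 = 737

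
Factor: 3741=3^1*29^1*43^1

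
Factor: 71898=2^1*3^1*23^1*521^1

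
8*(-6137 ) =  - 49096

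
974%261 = 191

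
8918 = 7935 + 983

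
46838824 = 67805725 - 20966901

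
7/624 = 7/624 =0.01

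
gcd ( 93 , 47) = 1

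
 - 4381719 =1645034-6026753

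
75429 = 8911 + 66518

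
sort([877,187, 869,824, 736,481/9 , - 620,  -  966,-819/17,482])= [ - 966, - 620 , - 819/17,481/9,187,  482, 736,824,869,877 ]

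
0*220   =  0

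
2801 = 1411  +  1390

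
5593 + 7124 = 12717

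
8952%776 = 416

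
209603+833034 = 1042637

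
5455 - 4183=1272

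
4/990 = 2/495  =  0.00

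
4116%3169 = 947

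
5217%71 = 34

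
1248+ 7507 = 8755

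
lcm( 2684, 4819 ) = 212036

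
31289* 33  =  1032537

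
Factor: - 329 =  - 7^1*47^1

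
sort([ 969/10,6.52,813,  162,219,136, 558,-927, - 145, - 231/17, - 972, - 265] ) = [-972, - 927, - 265,  -  145,  -  231/17, 6.52,969/10,136, 162,219, 558,813] 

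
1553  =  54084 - 52531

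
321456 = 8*40182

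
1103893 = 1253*881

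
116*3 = 348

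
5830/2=2915 = 2915.00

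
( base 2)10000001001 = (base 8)2011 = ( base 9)1367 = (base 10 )1033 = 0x409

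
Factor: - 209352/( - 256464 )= 671/822=2^(-1)*3^(- 1)* 11^1*61^1*137^( - 1) 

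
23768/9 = 23768/9= 2640.89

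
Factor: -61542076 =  - 2^2*89^1*172871^1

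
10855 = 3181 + 7674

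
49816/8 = 6227 =6227.00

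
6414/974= 3207/487 = 6.59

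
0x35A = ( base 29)10H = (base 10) 858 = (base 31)rl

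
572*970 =554840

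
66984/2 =33492 = 33492.00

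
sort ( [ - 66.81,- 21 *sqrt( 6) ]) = [ - 66.81, - 21*sqrt( 6)]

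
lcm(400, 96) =2400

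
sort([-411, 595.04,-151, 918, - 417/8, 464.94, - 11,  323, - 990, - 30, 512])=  [ - 990, - 411,-151, - 417/8,  -  30, - 11,323, 464.94, 512, 595.04, 918 ]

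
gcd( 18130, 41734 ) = 14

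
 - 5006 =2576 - 7582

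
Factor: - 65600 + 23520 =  - 42080 = -2^5*5^1*263^1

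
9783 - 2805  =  6978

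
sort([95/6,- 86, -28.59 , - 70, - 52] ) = [ - 86, -70, - 52, - 28.59,95/6 ] 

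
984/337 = 984/337 = 2.92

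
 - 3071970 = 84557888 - 87629858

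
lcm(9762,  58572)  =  58572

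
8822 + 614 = 9436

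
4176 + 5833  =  10009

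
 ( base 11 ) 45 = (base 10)49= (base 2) 110001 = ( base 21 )27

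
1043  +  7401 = 8444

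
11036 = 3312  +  7724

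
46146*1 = 46146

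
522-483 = 39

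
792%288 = 216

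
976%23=10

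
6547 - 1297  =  5250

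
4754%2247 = 260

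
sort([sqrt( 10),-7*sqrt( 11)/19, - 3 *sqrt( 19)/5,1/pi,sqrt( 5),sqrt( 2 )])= [ - 3*sqrt(19 ) /5, - 7  *sqrt ( 11)/19, 1/pi,sqrt( 2), sqrt( 5 ),  sqrt( 10 )] 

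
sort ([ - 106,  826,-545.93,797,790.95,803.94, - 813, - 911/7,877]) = [ - 813, - 545.93,  -  911/7, - 106  ,  790.95, 797, 803.94,826,877 ] 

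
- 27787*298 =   -  8280526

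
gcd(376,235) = 47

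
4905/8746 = 4905/8746=0.56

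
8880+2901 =11781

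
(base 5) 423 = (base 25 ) 4D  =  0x71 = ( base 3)11012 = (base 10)113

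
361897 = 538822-176925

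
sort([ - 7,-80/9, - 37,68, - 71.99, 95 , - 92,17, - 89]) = [ - 92,  -  89, - 71.99, - 37, - 80/9, - 7,  17, 68, 95 ]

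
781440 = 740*1056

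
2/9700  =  1/4850 = 0.00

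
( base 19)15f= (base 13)2a3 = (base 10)471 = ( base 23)kb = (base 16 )1d7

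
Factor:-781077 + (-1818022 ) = -2599099^1= -2599099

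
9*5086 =45774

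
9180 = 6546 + 2634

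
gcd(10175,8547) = 407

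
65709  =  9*7301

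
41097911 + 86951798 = 128049709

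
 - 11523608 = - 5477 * 2104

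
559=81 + 478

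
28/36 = 7/9 = 0.78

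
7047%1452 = 1239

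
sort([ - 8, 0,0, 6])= [ - 8 , 0,0,6]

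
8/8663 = 8/8663 = 0.00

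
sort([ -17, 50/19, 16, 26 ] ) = [ - 17, 50/19, 16, 26 ]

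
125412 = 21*5972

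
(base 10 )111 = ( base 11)A1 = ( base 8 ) 157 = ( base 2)1101111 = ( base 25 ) 4B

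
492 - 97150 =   -  96658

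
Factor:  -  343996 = -2^2 * 85999^1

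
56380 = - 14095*(- 4)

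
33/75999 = 1/2303 = 0.00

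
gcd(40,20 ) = 20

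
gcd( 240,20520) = 120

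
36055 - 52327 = -16272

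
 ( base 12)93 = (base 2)1101111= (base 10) 111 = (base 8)157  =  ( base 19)5g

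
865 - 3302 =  - 2437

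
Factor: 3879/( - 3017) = -9/7 = - 3^2*7^(- 1 )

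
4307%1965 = 377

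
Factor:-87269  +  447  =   - 86822 = - 2^1*43411^1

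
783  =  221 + 562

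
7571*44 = 333124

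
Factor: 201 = 3^1*67^1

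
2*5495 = 10990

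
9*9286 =83574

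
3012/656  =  4 + 97/164=4.59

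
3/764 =3/764 = 0.00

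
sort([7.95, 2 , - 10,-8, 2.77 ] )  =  [ - 10,-8, 2, 2.77, 7.95 ] 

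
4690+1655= 6345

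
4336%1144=904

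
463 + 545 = 1008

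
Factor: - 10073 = -7^1*1439^1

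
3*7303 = 21909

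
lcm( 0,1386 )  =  0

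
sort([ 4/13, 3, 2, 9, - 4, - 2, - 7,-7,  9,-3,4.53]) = [-7,  -  7,-4, - 3,-2, 4/13,2,3,  4.53,9,9 ]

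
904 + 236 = 1140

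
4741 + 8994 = 13735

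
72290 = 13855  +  58435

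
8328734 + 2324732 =10653466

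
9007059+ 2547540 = 11554599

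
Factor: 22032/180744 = 54/443 = 2^1*3^3*443^( - 1)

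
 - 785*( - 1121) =879985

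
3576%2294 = 1282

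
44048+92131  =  136179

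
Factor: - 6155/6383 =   -  5^1*13^( - 1 )*491^(  -  1)*1231^1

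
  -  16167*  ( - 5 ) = 80835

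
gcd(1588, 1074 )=2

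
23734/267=23734/267 = 88.89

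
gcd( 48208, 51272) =8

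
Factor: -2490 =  - 2^1*3^1*5^1*83^1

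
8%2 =0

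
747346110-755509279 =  - 8163169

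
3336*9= 30024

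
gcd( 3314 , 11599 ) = 1657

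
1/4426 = 1/4426 = 0.00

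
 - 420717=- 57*7381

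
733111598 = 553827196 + 179284402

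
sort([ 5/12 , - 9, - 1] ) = [ - 9,  -  1,5/12 ] 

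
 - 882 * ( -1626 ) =1434132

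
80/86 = 40/43= 0.93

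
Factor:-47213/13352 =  - 2^( - 3)*31^1*1523^1 * 1669^( - 1)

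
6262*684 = 4283208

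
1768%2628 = 1768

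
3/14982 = 1/4994 = 0.00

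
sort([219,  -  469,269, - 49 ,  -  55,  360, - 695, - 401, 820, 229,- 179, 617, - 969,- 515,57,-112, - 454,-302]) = [-969, - 695,-515, - 469, - 454, - 401, - 302 , - 179,-112, - 55,-49, 57, 219,  229, 269,360,617,820] 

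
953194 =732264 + 220930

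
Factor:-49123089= -3^2*5458121^1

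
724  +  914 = 1638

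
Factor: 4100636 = 2^2 *37^1*103^1*269^1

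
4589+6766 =11355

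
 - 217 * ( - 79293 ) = 17206581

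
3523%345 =73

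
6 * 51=306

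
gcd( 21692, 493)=493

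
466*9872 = 4600352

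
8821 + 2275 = 11096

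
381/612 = 127/204 =0.62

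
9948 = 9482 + 466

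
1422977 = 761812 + 661165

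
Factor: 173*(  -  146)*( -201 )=5076858 = 2^1 * 3^1*67^1*73^1*173^1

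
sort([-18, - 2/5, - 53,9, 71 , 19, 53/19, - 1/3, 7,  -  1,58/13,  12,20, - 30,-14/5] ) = [ - 53,  -  30, - 18,-14/5 , - 1, - 2/5, - 1/3, 53/19, 58/13,7 , 9, 12, 19, 20,71]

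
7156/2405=7156/2405 = 2.98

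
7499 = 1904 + 5595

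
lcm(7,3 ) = 21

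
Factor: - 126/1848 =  - 3/44=- 2^( - 2)*3^1 * 11^( - 1)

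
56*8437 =472472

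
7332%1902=1626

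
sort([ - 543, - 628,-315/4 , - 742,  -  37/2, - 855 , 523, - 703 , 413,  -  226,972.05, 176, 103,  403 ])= [ - 855,-742,- 703, - 628,  -  543 , - 226, - 315/4, - 37/2, 103,176,403, 413, 523,972.05]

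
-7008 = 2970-9978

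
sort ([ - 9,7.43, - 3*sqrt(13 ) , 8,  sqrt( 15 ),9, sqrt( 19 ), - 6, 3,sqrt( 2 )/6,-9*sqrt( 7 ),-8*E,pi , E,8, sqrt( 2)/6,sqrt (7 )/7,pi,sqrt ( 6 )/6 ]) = [ - 9 *sqrt( 7), - 8*E, - 3 * sqrt( 13 ), - 9,  -  6, sqrt ( 2 ) /6,sqrt( 2)/6,sqrt( 7 ) /7, sqrt( 6 )/6,  E, 3,  pi, pi,  sqrt( 15),sqrt( 19 ), 7.43, 8,8 , 9] 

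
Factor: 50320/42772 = 20/17 = 2^2*5^1*17^(  -  1 )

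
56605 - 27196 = 29409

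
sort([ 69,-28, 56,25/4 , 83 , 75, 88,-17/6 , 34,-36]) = [ - 36, - 28, - 17/6,25/4,34, 56, 69, 75,83,  88] 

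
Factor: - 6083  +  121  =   - 2^1*11^1*271^1  =  - 5962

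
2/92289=2/92289=0.00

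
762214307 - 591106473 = 171107834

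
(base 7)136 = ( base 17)48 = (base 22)3a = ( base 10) 76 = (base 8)114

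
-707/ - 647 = 1 + 60/647 = 1.09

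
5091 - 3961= 1130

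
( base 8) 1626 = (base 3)1021000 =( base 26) 198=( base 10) 918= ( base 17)330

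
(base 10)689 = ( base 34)k9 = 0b1010110001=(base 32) LH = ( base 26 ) 10D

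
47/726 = 47/726 = 0.06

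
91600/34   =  2694+2/17 = 2694.12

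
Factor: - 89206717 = -967^1*92251^1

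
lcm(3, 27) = 27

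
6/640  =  3/320   =  0.01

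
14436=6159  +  8277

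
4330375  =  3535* 1225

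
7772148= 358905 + 7413243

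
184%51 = 31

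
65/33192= 65/33192 = 0.00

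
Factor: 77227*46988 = 3628742276 = 2^2*17^1*29^1*691^1*2663^1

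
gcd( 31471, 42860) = 1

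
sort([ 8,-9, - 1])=[-9, - 1, 8]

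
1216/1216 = 1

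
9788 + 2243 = 12031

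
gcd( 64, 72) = 8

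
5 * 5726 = 28630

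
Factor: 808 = 2^3*101^1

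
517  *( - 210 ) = -108570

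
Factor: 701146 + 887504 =1588650 = 2^1*3^1*5^2 * 7^1*17^1 * 89^1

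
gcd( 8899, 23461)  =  809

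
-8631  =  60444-69075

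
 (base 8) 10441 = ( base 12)2655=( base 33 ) 40T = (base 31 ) 4HE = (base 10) 4385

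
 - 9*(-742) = 6678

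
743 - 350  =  393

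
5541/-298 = -19+ 121/298 = -  18.59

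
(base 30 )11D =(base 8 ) 1657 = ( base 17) 348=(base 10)943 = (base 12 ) 667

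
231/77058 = 77/25686 =0.00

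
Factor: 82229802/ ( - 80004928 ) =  - 41114901/40002464= - 2^(  -  5 ) * 3^1*101^( - 1)*12377^( - 1)*13704967^1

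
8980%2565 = 1285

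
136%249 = 136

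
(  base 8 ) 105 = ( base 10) 69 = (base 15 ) 49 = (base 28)2d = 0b1000101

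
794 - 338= 456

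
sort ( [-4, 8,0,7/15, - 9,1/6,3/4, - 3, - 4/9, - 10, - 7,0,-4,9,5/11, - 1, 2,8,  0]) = [ - 10, -9, - 7, - 4, - 4, - 3, - 1, - 4/9,0,0,0,1/6,  5/11, 7/15,3/4, 2,  8,8 , 9]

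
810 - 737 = 73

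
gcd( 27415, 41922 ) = 1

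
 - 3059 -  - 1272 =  - 1787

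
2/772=1/386 =0.00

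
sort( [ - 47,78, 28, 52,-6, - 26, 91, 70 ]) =[ - 47, -26,-6, 28  ,  52,70,78, 91]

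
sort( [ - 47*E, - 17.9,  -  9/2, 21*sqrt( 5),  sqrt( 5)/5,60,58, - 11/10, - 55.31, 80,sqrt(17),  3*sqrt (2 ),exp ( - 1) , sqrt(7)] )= [ - 47*E, - 55.31, - 17.9,  -  9/2, - 11/10  ,  exp(-1),sqrt(5)/5, sqrt( 7),sqrt( 17 ),  3*sqrt( 2),  21*sqrt( 5), 58, 60, 80 ] 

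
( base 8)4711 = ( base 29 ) 2sb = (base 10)2505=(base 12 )1549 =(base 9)3383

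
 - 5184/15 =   -  1728/5  =  - 345.60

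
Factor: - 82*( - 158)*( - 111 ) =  - 2^2*3^1*37^1*41^1*79^1=- 1438116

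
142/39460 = 71/19730 =0.00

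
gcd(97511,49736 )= 1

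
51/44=1 + 7/44 = 1.16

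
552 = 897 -345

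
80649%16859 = 13213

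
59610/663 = 19870/221 = 89.91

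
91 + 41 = 132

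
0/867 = 0 = 0.00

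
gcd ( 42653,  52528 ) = 1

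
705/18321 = 235/6107 = 0.04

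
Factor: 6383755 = 5^1*7^1*17^1*10729^1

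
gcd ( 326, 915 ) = 1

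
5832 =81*72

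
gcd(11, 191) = 1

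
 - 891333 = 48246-939579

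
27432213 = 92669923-65237710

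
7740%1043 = 439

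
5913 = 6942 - 1029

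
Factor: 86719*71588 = 6208039772 = 2^2 * 11^1*1627^1 * 86719^1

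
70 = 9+61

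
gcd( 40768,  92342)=2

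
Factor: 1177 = 11^1*107^1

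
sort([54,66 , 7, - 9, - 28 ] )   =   [  -  28,-9, 7, 54,66]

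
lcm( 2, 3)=6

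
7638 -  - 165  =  7803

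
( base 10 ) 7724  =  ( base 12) 4578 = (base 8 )17054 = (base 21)hah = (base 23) EDJ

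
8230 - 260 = 7970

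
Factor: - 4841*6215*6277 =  - 188854937755=- 5^1 * 11^1  *47^1 * 103^1*113^1* 6277^1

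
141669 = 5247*27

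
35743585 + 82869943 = 118613528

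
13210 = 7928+5282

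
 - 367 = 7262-7629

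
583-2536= - 1953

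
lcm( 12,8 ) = 24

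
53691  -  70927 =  - 17236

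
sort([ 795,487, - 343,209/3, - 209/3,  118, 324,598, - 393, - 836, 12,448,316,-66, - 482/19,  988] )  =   [ - 836, - 393, - 343,- 209/3,  -  66,  -  482/19, 12, 209/3,  118, 316, 324, 448,  487,  598,  795, 988]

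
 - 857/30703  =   - 857/30703 = -0.03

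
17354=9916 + 7438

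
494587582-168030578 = 326557004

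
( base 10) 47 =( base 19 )29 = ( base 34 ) 1D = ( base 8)57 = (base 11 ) 43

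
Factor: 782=2^1*17^1* 23^1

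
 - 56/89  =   - 1 + 33/89 = - 0.63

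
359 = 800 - 441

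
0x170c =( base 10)5900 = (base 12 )34B8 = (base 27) 82e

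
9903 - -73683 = 83586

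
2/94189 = 2/94189 = 0.00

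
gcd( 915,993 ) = 3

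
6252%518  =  36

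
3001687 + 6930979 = 9932666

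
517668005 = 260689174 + 256978831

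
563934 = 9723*58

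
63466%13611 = 9022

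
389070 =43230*9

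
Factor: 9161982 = 2^1*3^2* 67^1*71^1*107^1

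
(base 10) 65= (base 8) 101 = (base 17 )3e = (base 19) 38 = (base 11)5A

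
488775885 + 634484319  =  1123260204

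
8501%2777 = 170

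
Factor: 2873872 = 2^4*53^1*3389^1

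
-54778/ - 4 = 13694+1/2=13694.50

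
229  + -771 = - 542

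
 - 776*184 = - 142784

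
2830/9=2830/9 = 314.44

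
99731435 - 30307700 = 69423735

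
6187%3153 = 3034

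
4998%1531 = 405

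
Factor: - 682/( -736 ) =2^( - 4)*11^1*23^( - 1)*31^1 = 341/368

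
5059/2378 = 5059/2378 = 2.13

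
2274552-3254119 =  - 979567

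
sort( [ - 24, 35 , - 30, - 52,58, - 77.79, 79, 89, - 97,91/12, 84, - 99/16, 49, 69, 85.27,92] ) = [-97,  -  77.79,- 52, - 30, - 24, - 99/16,91/12, 35 , 49, 58, 69, 79, 84 , 85.27 , 89,  92]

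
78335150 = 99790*785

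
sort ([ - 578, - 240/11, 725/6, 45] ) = [ - 578, - 240/11, 45, 725/6 ]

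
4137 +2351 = 6488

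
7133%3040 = 1053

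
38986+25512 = 64498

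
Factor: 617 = 617^1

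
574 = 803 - 229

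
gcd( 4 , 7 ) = 1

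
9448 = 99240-89792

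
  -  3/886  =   -1 + 883/886 = -0.00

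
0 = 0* 91399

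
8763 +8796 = 17559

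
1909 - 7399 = -5490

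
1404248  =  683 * 2056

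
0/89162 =0 = 0.00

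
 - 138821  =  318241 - 457062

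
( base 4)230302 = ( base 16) B32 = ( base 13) 13c6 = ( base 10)2866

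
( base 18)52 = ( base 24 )3K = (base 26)3E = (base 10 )92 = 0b1011100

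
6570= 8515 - 1945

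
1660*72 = 119520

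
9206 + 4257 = 13463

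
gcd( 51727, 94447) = 1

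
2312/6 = 385 + 1/3 = 385.33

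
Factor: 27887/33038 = 2^(- 1 )*79^1*353^1*16519^(-1)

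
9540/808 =11+ 163/202 = 11.81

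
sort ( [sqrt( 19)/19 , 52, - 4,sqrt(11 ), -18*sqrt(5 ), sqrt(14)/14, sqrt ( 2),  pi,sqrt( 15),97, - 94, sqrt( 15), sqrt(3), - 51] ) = [- 94 , - 51,  -  18*sqrt (5 ), - 4,  sqrt(19)/19,sqrt( 14)/14, sqrt(2),sqrt( 3) , pi,  sqrt (11),  sqrt(15), sqrt(15), 52,97]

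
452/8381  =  452/8381=0.05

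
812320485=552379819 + 259940666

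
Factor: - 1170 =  - 2^1*3^2* 5^1 *13^1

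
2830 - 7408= - 4578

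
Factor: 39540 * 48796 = 2^4*3^1*5^1*11^1*659^1*1109^1  =  1929393840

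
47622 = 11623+35999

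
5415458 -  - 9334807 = 14750265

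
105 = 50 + 55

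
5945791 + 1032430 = 6978221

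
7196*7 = 50372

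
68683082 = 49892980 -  - 18790102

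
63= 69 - 6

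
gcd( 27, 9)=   9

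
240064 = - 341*( - 704 )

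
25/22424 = 25/22424=0.00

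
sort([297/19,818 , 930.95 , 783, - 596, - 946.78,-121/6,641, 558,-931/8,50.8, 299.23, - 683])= [-946.78,-683 , - 596,-931/8, - 121/6, 297/19, 50.8 , 299.23,  558 , 641,  783 , 818,930.95]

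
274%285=274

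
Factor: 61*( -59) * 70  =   - 2^1 * 5^1*7^1*59^1*61^1 = - 251930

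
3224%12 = 8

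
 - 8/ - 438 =4/219= 0.02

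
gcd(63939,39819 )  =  3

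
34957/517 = 34957/517= 67.62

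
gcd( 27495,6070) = 5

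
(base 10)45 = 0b101101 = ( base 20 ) 25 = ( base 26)1j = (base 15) 30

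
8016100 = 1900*4219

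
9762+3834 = 13596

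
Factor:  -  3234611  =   - 3234611^1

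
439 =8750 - 8311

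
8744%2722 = 578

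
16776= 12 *1398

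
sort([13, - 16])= [ - 16,13]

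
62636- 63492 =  - 856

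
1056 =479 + 577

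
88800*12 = 1065600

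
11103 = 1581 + 9522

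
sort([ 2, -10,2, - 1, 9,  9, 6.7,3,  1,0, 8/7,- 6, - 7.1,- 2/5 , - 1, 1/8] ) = [ - 10, - 7.1,- 6, - 1, - 1,-2/5, 0,1/8,1, 8/7, 2, 2, 3, 6.7, 9, 9 ] 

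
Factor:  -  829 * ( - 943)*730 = 570675310  =  2^1* 5^1*  23^1*41^1*73^1*829^1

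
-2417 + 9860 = 7443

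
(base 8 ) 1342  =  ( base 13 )44A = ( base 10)738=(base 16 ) 2e2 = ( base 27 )109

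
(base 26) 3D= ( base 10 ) 91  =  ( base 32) 2r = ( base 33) 2p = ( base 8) 133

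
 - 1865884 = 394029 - 2259913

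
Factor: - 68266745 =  -5^1*613^1*22273^1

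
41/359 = 41/359 =0.11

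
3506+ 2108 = 5614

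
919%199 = 123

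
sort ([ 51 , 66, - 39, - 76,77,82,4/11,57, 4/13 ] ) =[-76, - 39, 4/13,4/11 , 51, 57, 66 , 77,82]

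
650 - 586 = 64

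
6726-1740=4986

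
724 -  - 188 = 912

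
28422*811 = 23050242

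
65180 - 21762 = 43418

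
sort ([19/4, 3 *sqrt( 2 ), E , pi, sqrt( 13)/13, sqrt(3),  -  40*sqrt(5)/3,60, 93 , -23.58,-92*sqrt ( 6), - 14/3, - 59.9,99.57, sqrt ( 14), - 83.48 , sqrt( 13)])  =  [-92*sqrt (6),  -  83.48, - 59.9, - 40*sqrt(5)/3,-23.58, -14/3, sqrt( 13)/13, sqrt(3), E,pi, sqrt( 13), sqrt(14), 3*sqrt( 2 ), 19/4, 60,  93,99.57]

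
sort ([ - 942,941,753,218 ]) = [ - 942,218 , 753,941 ]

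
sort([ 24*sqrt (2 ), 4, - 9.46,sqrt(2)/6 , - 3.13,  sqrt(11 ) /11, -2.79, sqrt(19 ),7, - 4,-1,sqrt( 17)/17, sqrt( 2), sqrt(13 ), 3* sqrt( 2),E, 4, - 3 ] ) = [ - 9.46,  -  4,-3.13,  -  3, - 2.79, - 1,sqrt( 2)/6,  sqrt(17) /17,sqrt (11)/11,sqrt( 2),  E,sqrt( 13),  4,4, 3 * sqrt( 2), sqrt(19 ), 7, 24*sqrt( 2 )]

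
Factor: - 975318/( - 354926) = 3^1*11^ (-1)*13^( - 1 ) * 17^ ( - 1 ) * 73^( -1) *162553^1 = 487659/177463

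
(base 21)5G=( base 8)171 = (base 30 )41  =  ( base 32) 3p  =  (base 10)121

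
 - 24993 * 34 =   -  849762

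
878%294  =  290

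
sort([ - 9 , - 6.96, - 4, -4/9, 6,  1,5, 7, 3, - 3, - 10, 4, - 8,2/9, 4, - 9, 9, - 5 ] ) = [ - 10, - 9, - 9, - 8  , - 6.96, - 5, - 4,  -  3, - 4/9,2/9,1 , 3, 4,  4, 5,6,7, 9] 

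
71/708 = 71/708 =0.10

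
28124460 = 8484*3315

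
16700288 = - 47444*( - 352 )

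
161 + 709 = 870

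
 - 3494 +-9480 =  - 12974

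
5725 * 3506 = 20071850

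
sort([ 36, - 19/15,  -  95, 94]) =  [ - 95 ,-19/15, 36 , 94]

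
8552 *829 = 7089608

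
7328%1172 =296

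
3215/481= 6+329/481 = 6.68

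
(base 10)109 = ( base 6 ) 301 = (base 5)414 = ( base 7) 214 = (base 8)155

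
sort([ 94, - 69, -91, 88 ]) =[ - 91, - 69, 88,94]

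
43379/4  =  10844 + 3/4 = 10844.75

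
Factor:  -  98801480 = -2^3*5^1 * 2470037^1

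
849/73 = 11 + 46/73 = 11.63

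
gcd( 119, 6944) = 7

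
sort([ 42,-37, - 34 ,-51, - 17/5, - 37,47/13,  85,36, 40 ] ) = [-51 , - 37 ,-37,-34, - 17/5,47/13,36, 40,42, 85 ] 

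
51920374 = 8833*5878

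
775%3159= 775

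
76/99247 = 76/99247 = 0.00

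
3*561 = 1683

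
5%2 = 1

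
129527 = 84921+44606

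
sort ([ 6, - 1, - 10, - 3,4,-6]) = [ - 10, - 6,- 3, - 1, 4 , 6] 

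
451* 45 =20295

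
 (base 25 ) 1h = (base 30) 1c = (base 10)42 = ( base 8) 52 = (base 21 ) 20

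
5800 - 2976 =2824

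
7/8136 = 7/8136 = 0.00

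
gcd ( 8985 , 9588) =3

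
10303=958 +9345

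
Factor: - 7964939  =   - 7964939^1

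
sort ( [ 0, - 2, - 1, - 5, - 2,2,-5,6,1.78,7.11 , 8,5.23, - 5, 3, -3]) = [ - 5, - 5, - 5,-3, - 2, - 2, -1,0,1.78, 2 , 3,5.23,6,7.11, 8 ] 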